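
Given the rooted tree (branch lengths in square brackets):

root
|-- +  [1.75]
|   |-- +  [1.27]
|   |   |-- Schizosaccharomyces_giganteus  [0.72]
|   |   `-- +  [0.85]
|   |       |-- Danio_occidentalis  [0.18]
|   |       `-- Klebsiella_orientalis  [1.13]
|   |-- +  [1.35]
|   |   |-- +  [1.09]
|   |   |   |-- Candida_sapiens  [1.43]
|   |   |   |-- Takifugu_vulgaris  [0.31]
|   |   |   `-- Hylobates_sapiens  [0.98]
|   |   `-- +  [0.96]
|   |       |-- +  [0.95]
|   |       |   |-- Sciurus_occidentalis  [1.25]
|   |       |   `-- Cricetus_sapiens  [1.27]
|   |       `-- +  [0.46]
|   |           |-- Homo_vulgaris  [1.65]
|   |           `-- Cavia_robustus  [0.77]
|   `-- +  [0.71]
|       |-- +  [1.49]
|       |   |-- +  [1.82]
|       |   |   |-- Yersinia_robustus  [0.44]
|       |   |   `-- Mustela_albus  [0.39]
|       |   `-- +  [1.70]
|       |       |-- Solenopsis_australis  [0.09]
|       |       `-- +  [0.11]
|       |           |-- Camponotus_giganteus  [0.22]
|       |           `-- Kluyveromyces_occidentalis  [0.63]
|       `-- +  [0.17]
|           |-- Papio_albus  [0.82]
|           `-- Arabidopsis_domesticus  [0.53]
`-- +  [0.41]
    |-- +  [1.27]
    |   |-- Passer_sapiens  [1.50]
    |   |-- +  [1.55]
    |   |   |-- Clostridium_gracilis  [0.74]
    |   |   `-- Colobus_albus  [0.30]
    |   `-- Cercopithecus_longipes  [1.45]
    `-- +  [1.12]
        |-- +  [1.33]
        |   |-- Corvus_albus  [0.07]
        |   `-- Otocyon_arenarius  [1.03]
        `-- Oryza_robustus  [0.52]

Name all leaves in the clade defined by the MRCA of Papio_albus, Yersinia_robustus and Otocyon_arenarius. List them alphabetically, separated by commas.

Arabidopsis_domesticus, Camponotus_giganteus, Candida_sapiens, Cavia_robustus, Cercopithecus_longipes, Clostridium_gracilis, Colobus_albus, Corvus_albus, Cricetus_sapiens, Danio_occidentalis, Homo_vulgaris, Hylobates_sapiens, Klebsiella_orientalis, Kluyveromyces_occidentalis, Mustela_albus, Oryza_robustus, Otocyon_arenarius, Papio_albus, Passer_sapiens, Schizosaccharomyces_giganteus, Sciurus_occidentalis, Solenopsis_australis, Takifugu_vulgaris, Yersinia_robustus

Tracing Papio_albus: it sits inside (Papio_albus,Arabidopsis_domesticus).
Tracing Yersinia_robustus: it sits inside (Yersinia_robustus,Mustela_albus).
Tracing Otocyon_arenarius: it sits inside (Corvus_albus,Otocyon_arenarius).
The smallest clade enclosing all 3 is the whole tree (their MRCA is the root), so the answer is all 24 tips in alphabetical order.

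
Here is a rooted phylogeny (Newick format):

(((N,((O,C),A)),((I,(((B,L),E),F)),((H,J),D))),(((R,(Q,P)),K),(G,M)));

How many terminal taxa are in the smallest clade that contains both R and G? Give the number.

The MRCA of R and G is the node subtending (((R,(Q,P)),K),(G,M)).
That clade contains 6 terminal taxa: G, K, M, P, Q, R.

6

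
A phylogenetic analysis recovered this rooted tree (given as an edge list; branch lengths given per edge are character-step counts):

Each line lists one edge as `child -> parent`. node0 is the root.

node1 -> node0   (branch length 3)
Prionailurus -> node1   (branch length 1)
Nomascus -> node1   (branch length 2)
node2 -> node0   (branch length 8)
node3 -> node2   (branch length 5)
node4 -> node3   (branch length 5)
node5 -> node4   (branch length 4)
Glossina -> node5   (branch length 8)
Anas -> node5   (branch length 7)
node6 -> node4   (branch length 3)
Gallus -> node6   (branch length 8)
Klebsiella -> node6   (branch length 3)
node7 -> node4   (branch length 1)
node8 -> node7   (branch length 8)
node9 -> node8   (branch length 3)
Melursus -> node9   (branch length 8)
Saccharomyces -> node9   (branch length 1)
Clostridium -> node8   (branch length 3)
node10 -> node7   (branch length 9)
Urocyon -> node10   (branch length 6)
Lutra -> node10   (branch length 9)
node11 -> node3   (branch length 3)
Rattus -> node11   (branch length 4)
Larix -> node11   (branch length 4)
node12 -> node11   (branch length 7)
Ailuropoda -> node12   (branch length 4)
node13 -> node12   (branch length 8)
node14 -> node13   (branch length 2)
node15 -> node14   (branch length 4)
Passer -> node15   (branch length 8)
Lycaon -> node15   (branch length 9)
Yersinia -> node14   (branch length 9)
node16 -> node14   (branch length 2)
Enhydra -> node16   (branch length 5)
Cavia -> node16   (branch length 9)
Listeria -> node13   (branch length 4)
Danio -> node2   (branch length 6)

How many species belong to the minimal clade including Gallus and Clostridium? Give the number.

The MRCA of Gallus and Clostridium is the node subtending ((Glossina,Anas),(Gallus,Klebsiella),(((Melursus,Saccharomyces),Clostridium),(Urocyon,Lutra))).
That clade contains 9 terminal taxa: Anas, Clostridium, Gallus, Glossina, Klebsiella, Lutra, Melursus, Saccharomyces, Urocyon.

9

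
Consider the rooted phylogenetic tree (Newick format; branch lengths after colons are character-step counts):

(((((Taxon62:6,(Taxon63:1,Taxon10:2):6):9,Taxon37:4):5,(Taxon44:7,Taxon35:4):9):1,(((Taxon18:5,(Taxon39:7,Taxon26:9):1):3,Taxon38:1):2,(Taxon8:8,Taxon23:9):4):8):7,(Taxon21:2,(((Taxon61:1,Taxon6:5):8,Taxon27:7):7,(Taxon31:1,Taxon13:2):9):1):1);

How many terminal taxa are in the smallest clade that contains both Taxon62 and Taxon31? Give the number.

The MRCA of Taxon62 and Taxon31 is the root, so the clade is the entire tree.
That clade contains 18 terminal taxa: Taxon10, Taxon13, Taxon18, Taxon21, Taxon23, Taxon26, Taxon27, Taxon31, Taxon35, Taxon37, Taxon38, Taxon39, Taxon44, Taxon6, Taxon61, Taxon62, Taxon63, Taxon8.

18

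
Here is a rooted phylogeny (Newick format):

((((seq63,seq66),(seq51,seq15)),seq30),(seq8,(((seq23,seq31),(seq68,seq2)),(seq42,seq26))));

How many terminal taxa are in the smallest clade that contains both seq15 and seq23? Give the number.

12

The MRCA of seq15 and seq23 is the root, so the clade is the entire tree.
That clade contains 12 terminal taxa: seq15, seq2, seq23, seq26, seq30, seq31, seq42, seq51, seq63, seq66, seq68, seq8.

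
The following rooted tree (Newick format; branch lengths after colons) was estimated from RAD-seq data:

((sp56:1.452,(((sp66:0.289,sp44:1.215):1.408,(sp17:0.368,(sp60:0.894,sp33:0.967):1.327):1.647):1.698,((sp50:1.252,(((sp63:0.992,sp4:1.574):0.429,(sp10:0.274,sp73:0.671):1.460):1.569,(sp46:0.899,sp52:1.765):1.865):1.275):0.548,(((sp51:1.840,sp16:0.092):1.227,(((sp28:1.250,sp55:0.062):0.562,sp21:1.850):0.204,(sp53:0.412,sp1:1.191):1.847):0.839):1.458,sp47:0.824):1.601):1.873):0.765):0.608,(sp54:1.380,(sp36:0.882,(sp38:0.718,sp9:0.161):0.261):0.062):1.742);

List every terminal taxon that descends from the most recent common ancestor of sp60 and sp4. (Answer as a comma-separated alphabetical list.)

Tracing sp60: it sits inside (sp60,sp33).
Tracing sp4: it sits inside (sp63,sp4).
The smallest clade enclosing both is (((sp66,sp44),(sp17,(sp60,sp33))),((sp50,(((sp63,sp4),(sp10,sp73)),(sp46,sp52))),(((sp51,sp16),(((sp28,sp55),sp21),(sp53,sp1))),sp47))); the answer is its 20 terminal taxa in alphabetical order.

sp1, sp10, sp16, sp17, sp21, sp28, sp33, sp4, sp44, sp46, sp47, sp50, sp51, sp52, sp53, sp55, sp60, sp63, sp66, sp73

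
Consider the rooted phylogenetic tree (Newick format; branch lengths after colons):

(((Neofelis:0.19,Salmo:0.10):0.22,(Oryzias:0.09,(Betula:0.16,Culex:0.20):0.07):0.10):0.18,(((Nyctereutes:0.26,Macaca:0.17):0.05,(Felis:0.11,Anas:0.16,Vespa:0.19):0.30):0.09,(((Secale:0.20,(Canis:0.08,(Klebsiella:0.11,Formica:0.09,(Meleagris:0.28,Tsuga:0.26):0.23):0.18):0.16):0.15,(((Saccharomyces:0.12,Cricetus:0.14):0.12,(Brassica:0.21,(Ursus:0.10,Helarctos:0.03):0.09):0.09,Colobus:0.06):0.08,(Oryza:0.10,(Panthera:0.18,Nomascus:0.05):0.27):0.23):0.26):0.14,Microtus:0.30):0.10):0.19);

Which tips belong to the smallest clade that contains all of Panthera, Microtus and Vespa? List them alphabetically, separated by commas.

Anas, Brassica, Canis, Colobus, Cricetus, Felis, Formica, Helarctos, Klebsiella, Macaca, Meleagris, Microtus, Nomascus, Nyctereutes, Oryza, Panthera, Saccharomyces, Secale, Tsuga, Ursus, Vespa

Tracing Panthera: it sits inside (Panthera,Nomascus).
Tracing Microtus: it sits inside (((Secale,(Canis,(Klebsiella,Formica,(Meleagris,Tsuga)))),(((Saccharomyces,Cricetus),(Brassica,(Ursus,Helarctos)),Colobus),(Oryza,(Panthera,Nomascus)))),Microtus).
Tracing Vespa: it sits inside (Felis,Anas,Vespa).
The smallest clade enclosing all 3 is (((Nyctereutes,Macaca),(Felis,Anas,Vespa)),(((Secale,(Canis,(Klebsiella,Formica,(Meleagris,Tsuga)))),(((Saccharomyces,Cricetus),(Brassica,(Ursus,Helarctos)),Colobus),(Oryza,(Panthera,Nomascus)))),Microtus)); the answer is its 21 terminal taxa in alphabetical order.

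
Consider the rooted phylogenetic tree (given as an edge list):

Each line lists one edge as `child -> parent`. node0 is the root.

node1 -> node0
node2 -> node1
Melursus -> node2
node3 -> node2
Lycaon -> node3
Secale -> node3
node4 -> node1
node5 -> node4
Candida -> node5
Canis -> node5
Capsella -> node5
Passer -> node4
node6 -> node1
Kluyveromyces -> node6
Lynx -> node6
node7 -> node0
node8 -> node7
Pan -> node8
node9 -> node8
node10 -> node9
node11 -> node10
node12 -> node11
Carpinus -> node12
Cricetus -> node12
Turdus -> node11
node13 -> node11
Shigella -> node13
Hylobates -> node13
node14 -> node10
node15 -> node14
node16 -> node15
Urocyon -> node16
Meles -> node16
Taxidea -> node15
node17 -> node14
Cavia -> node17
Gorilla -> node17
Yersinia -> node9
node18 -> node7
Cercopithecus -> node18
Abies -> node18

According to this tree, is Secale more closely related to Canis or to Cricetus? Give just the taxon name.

The MRCA of Secale and Canis subtends ((Melursus,(Lycaon,Secale)),((Candida,Canis,Capsella),Passer),(Kluyveromyces,Lynx)) (9 taxa).
The MRCA of Secale and Cricetus is the root, subtending the entire tree (23 taxa).
The first is nested inside the second, so Secale shares a more recent common ancestor with Canis.

Canis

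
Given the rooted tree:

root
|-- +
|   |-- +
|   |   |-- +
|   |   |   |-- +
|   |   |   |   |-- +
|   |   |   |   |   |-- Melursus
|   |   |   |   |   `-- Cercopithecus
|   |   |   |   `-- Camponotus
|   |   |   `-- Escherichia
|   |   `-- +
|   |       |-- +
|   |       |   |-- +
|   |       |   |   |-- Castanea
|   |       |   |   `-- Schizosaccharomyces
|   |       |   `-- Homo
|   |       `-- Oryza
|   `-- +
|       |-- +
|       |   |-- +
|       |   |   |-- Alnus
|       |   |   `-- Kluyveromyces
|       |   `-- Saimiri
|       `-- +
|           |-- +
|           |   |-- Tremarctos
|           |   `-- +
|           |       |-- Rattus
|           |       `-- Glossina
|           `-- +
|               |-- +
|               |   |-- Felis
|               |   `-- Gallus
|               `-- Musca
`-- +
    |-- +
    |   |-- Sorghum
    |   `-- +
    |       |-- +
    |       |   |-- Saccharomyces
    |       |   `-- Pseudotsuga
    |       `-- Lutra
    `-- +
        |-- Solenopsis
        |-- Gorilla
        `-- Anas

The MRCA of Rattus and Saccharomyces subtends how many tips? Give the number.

24

The MRCA of Rattus and Saccharomyces is the root, so the clade is the entire tree.
That clade contains 24 terminal taxa: Alnus, Anas, Camponotus, Castanea, Cercopithecus, Escherichia, Felis, Gallus, Glossina, Gorilla, Homo, Kluyveromyces, Lutra, Melursus, Musca, Oryza, Pseudotsuga, Rattus, Saccharomyces, Saimiri, Schizosaccharomyces, Solenopsis, Sorghum, Tremarctos.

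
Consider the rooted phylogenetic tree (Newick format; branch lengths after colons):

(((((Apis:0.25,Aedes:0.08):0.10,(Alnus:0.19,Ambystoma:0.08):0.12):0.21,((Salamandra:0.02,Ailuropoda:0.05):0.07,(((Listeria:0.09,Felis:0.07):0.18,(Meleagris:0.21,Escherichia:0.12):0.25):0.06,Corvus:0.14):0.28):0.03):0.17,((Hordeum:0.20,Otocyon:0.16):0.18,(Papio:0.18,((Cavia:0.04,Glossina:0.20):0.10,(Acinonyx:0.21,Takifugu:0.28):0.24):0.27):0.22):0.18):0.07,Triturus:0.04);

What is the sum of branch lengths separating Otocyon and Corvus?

1.14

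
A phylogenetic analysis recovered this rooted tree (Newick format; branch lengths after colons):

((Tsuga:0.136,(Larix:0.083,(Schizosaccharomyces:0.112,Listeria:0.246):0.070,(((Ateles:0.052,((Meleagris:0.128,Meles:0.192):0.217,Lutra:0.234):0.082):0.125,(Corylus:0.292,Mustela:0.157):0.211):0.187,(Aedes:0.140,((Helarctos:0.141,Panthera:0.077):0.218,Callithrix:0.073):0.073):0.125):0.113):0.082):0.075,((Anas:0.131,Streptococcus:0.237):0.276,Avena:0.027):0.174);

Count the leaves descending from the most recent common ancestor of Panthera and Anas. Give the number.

17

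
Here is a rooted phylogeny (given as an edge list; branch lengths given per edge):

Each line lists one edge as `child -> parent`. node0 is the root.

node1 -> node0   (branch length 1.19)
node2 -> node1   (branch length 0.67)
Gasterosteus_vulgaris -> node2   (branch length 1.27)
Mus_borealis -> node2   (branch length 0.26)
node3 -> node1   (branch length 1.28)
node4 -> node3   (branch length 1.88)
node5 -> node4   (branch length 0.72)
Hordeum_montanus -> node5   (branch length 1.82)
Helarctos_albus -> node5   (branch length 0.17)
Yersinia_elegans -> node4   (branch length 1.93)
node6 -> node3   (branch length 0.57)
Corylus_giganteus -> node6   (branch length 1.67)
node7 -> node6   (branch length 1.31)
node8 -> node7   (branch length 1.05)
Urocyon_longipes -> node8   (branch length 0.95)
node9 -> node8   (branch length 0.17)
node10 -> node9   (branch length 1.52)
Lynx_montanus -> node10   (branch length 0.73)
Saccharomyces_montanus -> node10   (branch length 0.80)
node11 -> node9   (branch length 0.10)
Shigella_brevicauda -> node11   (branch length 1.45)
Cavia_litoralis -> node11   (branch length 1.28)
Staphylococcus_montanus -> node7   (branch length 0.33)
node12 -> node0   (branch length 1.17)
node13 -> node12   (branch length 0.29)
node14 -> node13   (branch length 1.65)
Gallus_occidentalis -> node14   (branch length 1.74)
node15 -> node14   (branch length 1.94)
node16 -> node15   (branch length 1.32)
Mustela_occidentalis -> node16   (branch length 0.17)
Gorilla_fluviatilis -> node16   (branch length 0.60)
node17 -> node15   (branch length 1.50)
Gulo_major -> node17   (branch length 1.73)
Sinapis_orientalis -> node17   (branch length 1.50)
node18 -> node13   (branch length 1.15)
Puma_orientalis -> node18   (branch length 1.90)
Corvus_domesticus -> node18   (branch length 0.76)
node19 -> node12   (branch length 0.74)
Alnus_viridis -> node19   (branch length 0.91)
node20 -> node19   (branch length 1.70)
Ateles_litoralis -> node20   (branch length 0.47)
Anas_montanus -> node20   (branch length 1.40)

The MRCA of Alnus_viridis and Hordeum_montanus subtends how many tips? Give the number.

The MRCA of Alnus_viridis and Hordeum_montanus is the root, so the clade is the entire tree.
That clade contains 22 terminal taxa: Alnus_viridis, Anas_montanus, Ateles_litoralis, Cavia_litoralis, Corvus_domesticus, Corylus_giganteus, Gallus_occidentalis, Gasterosteus_vulgaris, Gorilla_fluviatilis, Gulo_major, Helarctos_albus, Hordeum_montanus, Lynx_montanus, Mus_borealis, Mustela_occidentalis, Puma_orientalis, Saccharomyces_montanus, Shigella_brevicauda, Sinapis_orientalis, Staphylococcus_montanus, Urocyon_longipes, Yersinia_elegans.

22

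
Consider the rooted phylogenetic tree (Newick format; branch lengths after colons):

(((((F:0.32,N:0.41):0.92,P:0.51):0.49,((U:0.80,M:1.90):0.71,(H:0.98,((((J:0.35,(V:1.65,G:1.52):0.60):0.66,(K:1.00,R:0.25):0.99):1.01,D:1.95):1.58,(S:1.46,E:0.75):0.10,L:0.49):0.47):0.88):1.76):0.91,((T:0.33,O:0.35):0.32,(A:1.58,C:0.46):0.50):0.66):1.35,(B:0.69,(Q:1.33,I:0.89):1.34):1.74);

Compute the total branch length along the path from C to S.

The path runs C → … → MRCA → … → S; the MRCA is the node subtending ((((F,N),P),((U,M),(H,((((J,(V,G)),(K,R)),D),(S,E),L)))),((T,O),(A,C))).
Branch lengths along that path: 0.46 + 0.50 + 0.66 + 0.91 + 1.76 + 0.88 + 0.47 + 0.10 + 1.46 = 7.20.

7.20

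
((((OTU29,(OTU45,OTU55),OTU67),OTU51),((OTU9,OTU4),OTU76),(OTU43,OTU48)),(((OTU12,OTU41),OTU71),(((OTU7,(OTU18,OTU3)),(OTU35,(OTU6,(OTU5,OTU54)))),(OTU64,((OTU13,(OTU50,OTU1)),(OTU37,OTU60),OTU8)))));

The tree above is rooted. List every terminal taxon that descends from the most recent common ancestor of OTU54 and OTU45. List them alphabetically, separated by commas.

OTU1, OTU12, OTU13, OTU18, OTU29, OTU3, OTU35, OTU37, OTU4, OTU41, OTU43, OTU45, OTU48, OTU5, OTU50, OTU51, OTU54, OTU55, OTU6, OTU60, OTU64, OTU67, OTU7, OTU71, OTU76, OTU8, OTU9

Tracing OTU54: it sits inside (OTU5,OTU54).
Tracing OTU45: it sits inside (OTU45,OTU55).
The smallest clade enclosing both is the whole tree (their MRCA is the root), so the answer is all 27 tips in alphabetical order.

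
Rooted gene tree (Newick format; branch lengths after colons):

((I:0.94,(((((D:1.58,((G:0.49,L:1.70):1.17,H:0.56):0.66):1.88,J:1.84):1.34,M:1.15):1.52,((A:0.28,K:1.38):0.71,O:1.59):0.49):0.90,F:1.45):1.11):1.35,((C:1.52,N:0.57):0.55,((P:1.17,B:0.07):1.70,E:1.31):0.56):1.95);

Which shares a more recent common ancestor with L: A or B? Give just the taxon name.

The MRCA of L and A subtends ((((D,((G,L),H)),J),M),((A,K),O)) (9 taxa).
The MRCA of L and B is the root, subtending the entire tree (16 taxa).
The first is nested inside the second, so L shares a more recent common ancestor with A.

A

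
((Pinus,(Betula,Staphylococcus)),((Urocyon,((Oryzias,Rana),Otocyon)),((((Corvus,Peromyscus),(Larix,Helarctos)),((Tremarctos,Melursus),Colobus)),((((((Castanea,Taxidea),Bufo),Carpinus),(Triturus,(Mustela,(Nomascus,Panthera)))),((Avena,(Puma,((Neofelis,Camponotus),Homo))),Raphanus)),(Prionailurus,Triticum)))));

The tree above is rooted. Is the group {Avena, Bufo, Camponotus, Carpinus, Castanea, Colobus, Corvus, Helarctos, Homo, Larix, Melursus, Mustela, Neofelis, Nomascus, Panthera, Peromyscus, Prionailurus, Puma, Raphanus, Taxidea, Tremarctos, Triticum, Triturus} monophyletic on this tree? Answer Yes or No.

The most recent common ancestor of these taxa subtends ((((Corvus,Peromyscus),(Larix,Helarctos)),((Tremarctos,Melursus),Colobus)),((((((Castanea,Taxidea),Bufo),Carpinus),(Triturus,(Mustela,(Nomascus,Panthera)))),((Avena,(Puma,((Neofelis,Camponotus),Homo))),Raphanus)),(Prionailurus,Triticum))).
That clade has exactly 23 tips — every listed taxon and nothing else — so the group is monophyletic.

Yes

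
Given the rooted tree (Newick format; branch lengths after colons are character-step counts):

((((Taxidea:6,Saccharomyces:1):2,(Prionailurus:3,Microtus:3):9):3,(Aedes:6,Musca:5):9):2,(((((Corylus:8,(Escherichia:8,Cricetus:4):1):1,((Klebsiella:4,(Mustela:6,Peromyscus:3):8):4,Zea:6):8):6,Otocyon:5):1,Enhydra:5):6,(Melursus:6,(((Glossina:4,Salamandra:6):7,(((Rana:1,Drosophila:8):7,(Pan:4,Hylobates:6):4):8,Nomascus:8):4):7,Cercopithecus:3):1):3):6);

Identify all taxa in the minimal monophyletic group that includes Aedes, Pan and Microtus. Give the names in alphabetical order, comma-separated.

Tracing Aedes: it sits inside (Aedes,Musca).
Tracing Pan: it sits inside (Pan,Hylobates).
Tracing Microtus: it sits inside (Prionailurus,Microtus).
The smallest clade enclosing all 3 is the whole tree (their MRCA is the root), so the answer is all 24 tips in alphabetical order.

Aedes, Cercopithecus, Corylus, Cricetus, Drosophila, Enhydra, Escherichia, Glossina, Hylobates, Klebsiella, Melursus, Microtus, Musca, Mustela, Nomascus, Otocyon, Pan, Peromyscus, Prionailurus, Rana, Saccharomyces, Salamandra, Taxidea, Zea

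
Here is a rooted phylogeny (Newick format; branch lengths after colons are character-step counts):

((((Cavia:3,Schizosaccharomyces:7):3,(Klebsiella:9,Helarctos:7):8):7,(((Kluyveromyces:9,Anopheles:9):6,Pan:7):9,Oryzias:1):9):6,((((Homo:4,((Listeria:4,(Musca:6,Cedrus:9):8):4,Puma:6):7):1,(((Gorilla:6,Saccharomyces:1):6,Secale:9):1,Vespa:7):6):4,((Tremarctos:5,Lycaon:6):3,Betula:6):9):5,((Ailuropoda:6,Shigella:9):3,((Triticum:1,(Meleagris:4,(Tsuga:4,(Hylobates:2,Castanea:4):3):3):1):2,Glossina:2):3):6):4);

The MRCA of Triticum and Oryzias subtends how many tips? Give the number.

The MRCA of Triticum and Oryzias is the root, so the clade is the entire tree.
That clade contains 28 terminal taxa: Ailuropoda, Anopheles, Betula, Castanea, Cavia, Cedrus, Glossina, Gorilla, Helarctos, Homo, Hylobates, Klebsiella, Kluyveromyces, Listeria, Lycaon, Meleagris, Musca, Oryzias, Pan, Puma, Saccharomyces, Schizosaccharomyces, Secale, Shigella, Tremarctos, Triticum, Tsuga, Vespa.

28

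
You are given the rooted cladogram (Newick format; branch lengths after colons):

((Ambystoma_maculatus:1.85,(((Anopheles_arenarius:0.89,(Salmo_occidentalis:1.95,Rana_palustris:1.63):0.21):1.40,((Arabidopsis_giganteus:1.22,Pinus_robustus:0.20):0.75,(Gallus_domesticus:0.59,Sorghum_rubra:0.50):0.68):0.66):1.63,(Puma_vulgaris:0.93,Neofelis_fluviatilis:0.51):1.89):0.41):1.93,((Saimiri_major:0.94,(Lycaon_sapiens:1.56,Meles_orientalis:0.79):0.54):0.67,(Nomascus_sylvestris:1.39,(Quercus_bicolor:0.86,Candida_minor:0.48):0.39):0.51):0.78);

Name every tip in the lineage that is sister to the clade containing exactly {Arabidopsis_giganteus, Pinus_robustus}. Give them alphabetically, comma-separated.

Gallus_domesticus, Sorghum_rubra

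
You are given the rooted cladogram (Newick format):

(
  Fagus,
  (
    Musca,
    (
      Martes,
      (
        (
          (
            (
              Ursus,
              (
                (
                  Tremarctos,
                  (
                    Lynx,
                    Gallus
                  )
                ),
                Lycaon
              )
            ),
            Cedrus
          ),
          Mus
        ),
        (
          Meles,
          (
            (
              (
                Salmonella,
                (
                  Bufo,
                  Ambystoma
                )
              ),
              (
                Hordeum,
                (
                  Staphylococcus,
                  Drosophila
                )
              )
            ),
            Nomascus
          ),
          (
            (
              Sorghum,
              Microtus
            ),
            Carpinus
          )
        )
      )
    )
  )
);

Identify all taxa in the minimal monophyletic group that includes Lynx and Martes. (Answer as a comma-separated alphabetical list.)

Tracing Lynx: it sits inside (Lynx,Gallus).
Tracing Martes: it sits inside (Martes,((((Ursus,((Tremarctos,(Lynx,Gallus)),Lycaon)),Cedrus),Mus),(Meles,(((Salmonella,(Bufo,Ambystoma)),(Hordeum,(Staphylococcus,Drosophila))),Nomascus),((Sorghum,Microtus),Carpinus)))).
The smallest clade enclosing both is (Martes,((((Ursus,((Tremarctos,(Lynx,Gallus)),Lycaon)),Cedrus),Mus),(Meles,(((Salmonella,(Bufo,Ambystoma)),(Hordeum,(Staphylococcus,Drosophila))),Nomascus),((Sorghum,Microtus),Carpinus)))); the answer is its 19 terminal taxa in alphabetical order.

Ambystoma, Bufo, Carpinus, Cedrus, Drosophila, Gallus, Hordeum, Lycaon, Lynx, Martes, Meles, Microtus, Mus, Nomascus, Salmonella, Sorghum, Staphylococcus, Tremarctos, Ursus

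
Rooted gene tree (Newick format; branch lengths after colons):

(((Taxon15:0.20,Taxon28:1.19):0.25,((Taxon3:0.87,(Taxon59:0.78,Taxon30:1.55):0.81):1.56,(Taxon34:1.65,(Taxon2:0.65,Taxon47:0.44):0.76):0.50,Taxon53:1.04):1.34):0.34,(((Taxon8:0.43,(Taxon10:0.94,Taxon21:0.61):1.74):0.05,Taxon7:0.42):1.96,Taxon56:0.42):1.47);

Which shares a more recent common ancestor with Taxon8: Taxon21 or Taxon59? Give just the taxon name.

Taxon21

The MRCA of Taxon8 and Taxon21 subtends (Taxon8,(Taxon10,Taxon21)) (3 taxa).
The MRCA of Taxon8 and Taxon59 is the root, subtending the entire tree (14 taxa).
The first is nested inside the second, so Taxon8 shares a more recent common ancestor with Taxon21.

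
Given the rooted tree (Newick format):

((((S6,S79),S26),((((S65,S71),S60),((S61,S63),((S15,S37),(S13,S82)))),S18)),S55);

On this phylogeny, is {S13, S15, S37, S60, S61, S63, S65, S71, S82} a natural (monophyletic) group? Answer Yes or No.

Yes

The most recent common ancestor of these taxa subtends (((S65,S71),S60),((S61,S63),((S15,S37),(S13,S82)))).
That clade has exactly 9 tips — every listed taxon and nothing else — so the group is monophyletic.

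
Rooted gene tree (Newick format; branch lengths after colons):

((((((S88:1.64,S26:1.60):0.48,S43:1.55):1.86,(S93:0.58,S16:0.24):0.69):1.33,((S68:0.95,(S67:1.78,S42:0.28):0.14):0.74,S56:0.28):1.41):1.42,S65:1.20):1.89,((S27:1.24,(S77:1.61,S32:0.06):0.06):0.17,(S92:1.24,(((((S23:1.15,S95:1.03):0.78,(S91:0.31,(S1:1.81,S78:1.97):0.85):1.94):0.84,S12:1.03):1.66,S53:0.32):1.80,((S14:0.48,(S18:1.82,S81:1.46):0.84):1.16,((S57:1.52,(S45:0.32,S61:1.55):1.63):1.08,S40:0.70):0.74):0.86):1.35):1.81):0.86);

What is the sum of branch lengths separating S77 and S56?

The path runs S77 → … → MRCA → … → S56; the MRCA is the root of the tree.
Branch lengths along that path: 1.61 + 0.06 + 0.17 + 0.86 + 1.89 + 1.42 + 1.41 + 0.28 = 7.70.

7.70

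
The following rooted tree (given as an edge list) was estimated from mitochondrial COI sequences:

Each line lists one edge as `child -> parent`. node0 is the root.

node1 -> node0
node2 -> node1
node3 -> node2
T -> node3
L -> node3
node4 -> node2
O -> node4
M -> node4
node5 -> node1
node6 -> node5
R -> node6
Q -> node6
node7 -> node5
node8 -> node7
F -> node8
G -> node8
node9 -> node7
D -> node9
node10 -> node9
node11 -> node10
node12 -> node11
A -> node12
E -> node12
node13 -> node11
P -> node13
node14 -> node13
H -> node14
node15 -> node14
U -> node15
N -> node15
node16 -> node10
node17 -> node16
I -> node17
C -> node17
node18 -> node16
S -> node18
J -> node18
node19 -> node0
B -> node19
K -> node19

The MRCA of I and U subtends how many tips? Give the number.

The MRCA of I and U is the node subtending (((A,E),(P,(H,(U,N)))),((I,C),(S,J))).
That clade contains 10 terminal taxa: A, C, E, H, I, J, N, P, S, U.

10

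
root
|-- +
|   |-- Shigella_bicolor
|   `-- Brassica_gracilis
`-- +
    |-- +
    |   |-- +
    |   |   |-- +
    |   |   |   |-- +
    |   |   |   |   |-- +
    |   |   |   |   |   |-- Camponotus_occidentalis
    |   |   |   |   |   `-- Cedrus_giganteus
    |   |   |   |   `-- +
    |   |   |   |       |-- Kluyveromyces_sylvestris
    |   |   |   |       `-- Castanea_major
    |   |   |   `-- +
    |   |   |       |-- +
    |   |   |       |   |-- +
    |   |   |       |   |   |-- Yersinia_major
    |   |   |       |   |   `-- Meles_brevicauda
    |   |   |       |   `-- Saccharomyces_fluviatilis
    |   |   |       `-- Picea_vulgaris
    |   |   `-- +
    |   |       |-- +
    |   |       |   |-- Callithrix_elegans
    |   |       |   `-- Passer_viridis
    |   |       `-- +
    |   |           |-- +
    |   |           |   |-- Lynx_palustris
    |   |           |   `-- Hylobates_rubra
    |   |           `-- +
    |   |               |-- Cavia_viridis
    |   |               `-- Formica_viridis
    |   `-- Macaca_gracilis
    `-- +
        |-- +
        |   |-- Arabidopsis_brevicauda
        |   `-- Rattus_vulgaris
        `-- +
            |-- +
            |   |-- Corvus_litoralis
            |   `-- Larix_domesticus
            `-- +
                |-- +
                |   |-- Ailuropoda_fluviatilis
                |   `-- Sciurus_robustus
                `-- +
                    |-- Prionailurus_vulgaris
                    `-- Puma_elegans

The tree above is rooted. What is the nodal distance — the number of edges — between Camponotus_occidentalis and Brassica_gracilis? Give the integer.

The MRCA of Camponotus_occidentalis and Brassica_gracilis is the root of the tree.
From Camponotus_occidentalis up to that node: 7 branches. From Brassica_gracilis up to the same node: 2 branches. Total: 7 + 2 = 9.

9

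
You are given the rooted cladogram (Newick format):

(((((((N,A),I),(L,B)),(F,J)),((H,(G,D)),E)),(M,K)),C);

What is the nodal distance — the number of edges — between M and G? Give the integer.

The MRCA of M and G is the node subtending ((((((N,A),I),(L,B)),(F,J)),((H,(G,D)),E)),(M,K)).
From M up to that node: 2 branches. From G up to the same node: 5 branches. Total: 2 + 5 = 7.

7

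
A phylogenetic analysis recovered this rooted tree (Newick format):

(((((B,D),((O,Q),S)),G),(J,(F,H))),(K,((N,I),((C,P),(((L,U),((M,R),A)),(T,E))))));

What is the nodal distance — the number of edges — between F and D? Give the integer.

7

The MRCA of F and D is the node subtending ((((B,D),((O,Q),S)),G),(J,(F,H))).
From F up to that node: 3 branches. From D up to the same node: 4 branches. Total: 3 + 4 = 7.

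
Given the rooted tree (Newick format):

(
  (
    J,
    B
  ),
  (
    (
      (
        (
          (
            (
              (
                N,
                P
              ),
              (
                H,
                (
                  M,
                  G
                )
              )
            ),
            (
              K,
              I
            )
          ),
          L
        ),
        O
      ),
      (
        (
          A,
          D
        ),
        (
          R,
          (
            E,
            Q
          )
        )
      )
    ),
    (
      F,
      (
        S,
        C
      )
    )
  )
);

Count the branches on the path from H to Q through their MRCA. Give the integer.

10

The MRCA of H and Q is the node subtending ((((((N,P),(H,(M,G))),(K,I)),L),O),((A,D),(R,(E,Q)))).
From H up to that node: 6 branches. From Q up to the same node: 4 branches. Total: 6 + 4 = 10.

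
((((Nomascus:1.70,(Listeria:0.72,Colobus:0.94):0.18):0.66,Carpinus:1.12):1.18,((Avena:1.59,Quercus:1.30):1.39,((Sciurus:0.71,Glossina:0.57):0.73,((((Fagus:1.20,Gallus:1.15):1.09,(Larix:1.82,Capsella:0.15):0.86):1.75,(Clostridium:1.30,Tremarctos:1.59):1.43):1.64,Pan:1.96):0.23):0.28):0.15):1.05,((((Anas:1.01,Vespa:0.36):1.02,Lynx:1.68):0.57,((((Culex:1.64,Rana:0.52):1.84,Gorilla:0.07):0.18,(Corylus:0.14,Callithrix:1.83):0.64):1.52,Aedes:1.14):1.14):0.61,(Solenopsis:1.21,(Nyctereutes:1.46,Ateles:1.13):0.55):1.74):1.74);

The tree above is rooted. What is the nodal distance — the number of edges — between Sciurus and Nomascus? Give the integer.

7

The MRCA of Sciurus and Nomascus is the node subtending (((Nomascus,(Listeria,Colobus)),Carpinus),((Avena,Quercus),((Sciurus,Glossina),((((Fagus,Gallus),(Larix,Capsella)),(Clostridium,Tremarctos)),Pan)))).
From Sciurus up to that node: 4 branches. From Nomascus up to the same node: 3 branches. Total: 4 + 3 = 7.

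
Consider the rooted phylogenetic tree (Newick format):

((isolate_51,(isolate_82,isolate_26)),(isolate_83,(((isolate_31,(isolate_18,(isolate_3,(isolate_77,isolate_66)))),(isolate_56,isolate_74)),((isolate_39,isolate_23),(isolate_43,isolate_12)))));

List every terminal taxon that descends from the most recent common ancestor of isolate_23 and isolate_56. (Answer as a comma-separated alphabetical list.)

isolate_12, isolate_18, isolate_23, isolate_3, isolate_31, isolate_39, isolate_43, isolate_56, isolate_66, isolate_74, isolate_77

Tracing isolate_23: it sits inside (isolate_39,isolate_23).
Tracing isolate_56: it sits inside (isolate_56,isolate_74).
The smallest clade enclosing both is (((isolate_31,(isolate_18,(isolate_3,(isolate_77,isolate_66)))),(isolate_56,isolate_74)),((isolate_39,isolate_23),(isolate_43,isolate_12))); the answer is its 11 terminal taxa in alphabetical order.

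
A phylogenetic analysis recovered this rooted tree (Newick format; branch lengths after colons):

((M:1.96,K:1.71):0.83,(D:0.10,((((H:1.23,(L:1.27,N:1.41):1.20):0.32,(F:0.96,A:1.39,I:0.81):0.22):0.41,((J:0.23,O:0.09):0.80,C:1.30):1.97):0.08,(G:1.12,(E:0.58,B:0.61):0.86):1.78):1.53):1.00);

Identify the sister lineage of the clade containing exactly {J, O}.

The clade containing exactly {J, O} attaches to the tree at the node subtending ((J,O),C).
The other lineage descending from that same node — the sister group — is the single tip C.

C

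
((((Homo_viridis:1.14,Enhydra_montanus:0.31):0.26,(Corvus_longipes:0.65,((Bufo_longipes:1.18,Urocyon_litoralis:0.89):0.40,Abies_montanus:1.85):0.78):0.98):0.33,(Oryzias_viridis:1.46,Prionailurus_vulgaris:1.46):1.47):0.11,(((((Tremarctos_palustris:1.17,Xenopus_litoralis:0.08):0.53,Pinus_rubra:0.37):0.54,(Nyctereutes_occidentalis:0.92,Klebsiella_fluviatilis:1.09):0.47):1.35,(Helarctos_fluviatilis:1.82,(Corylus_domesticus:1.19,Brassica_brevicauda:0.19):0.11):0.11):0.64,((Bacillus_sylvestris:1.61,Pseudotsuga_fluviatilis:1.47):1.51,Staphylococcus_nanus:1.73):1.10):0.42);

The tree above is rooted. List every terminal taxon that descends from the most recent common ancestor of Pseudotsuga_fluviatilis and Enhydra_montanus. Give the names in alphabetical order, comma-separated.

Abies_montanus, Bacillus_sylvestris, Brassica_brevicauda, Bufo_longipes, Corvus_longipes, Corylus_domesticus, Enhydra_montanus, Helarctos_fluviatilis, Homo_viridis, Klebsiella_fluviatilis, Nyctereutes_occidentalis, Oryzias_viridis, Pinus_rubra, Prionailurus_vulgaris, Pseudotsuga_fluviatilis, Staphylococcus_nanus, Tremarctos_palustris, Urocyon_litoralis, Xenopus_litoralis

Tracing Pseudotsuga_fluviatilis: it sits inside (Bacillus_sylvestris,Pseudotsuga_fluviatilis).
Tracing Enhydra_montanus: it sits inside (Homo_viridis,Enhydra_montanus).
The smallest clade enclosing both is the whole tree (their MRCA is the root), so the answer is all 19 tips in alphabetical order.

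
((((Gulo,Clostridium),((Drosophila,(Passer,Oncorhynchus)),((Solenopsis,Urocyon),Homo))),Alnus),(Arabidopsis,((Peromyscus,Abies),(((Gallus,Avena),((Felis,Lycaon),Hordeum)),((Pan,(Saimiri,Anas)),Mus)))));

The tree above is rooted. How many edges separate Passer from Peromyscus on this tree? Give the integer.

10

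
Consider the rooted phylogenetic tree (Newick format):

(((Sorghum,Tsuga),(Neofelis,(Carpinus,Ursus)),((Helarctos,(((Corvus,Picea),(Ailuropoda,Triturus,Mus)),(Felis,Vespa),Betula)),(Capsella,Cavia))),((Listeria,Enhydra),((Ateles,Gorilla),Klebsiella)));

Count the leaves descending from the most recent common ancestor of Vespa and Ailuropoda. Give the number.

8

The MRCA of Vespa and Ailuropoda is the node subtending (((Corvus,Picea),(Ailuropoda,Triturus,Mus)),(Felis,Vespa),Betula).
That clade contains 8 terminal taxa: Ailuropoda, Betula, Corvus, Felis, Mus, Picea, Triturus, Vespa.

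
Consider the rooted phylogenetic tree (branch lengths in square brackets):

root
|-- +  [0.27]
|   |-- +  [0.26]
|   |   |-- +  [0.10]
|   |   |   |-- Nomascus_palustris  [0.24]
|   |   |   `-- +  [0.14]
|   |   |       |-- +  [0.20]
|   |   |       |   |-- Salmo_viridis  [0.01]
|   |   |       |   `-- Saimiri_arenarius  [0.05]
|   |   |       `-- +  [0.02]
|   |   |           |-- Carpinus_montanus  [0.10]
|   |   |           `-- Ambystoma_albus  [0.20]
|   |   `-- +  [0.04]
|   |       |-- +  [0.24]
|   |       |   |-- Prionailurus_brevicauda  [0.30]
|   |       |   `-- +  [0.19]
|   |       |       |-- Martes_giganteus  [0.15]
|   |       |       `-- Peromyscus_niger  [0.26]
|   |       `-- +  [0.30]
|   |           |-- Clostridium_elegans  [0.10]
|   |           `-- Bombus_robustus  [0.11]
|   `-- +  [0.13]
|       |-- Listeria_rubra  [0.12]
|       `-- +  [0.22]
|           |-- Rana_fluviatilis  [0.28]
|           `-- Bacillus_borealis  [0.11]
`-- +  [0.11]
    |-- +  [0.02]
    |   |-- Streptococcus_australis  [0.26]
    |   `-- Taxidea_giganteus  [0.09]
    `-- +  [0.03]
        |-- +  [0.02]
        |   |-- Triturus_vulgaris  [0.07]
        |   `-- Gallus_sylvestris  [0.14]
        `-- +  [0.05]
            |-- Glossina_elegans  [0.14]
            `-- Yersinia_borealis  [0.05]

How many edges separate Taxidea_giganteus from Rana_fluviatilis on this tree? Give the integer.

7

The MRCA of Taxidea_giganteus and Rana_fluviatilis is the root of the tree.
From Taxidea_giganteus up to that node: 3 branches. From Rana_fluviatilis up to the same node: 4 branches. Total: 3 + 4 = 7.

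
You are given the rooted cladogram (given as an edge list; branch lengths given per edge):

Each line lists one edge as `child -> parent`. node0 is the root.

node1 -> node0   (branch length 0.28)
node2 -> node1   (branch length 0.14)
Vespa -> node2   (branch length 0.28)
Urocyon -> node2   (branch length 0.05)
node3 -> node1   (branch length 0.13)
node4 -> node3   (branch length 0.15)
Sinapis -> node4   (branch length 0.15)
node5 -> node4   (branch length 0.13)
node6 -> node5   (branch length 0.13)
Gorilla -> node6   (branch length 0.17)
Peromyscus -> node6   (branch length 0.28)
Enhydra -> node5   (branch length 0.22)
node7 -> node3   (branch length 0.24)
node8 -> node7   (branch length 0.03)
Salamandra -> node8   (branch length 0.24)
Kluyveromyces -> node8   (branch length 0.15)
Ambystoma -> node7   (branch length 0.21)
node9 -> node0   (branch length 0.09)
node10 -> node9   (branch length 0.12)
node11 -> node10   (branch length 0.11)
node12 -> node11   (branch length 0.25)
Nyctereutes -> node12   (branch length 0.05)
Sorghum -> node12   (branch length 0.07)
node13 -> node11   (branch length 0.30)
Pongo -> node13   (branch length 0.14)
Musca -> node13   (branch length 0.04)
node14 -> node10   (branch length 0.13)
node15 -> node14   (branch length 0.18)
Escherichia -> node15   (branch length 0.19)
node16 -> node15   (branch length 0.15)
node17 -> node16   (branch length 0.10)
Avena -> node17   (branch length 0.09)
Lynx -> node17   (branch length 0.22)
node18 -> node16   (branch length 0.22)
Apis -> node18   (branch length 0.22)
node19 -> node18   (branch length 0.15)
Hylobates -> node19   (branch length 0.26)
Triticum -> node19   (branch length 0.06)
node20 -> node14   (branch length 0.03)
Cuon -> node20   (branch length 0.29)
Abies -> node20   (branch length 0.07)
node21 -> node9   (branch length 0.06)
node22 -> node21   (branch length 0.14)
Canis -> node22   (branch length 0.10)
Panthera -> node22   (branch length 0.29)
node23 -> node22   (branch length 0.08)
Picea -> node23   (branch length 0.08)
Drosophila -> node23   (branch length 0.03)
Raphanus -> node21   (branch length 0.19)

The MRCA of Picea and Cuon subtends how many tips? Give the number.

The MRCA of Picea and Cuon is the node subtending ((((Nyctereutes,Sorghum),(Pongo,Musca)),((Escherichia,((Avena,Lynx),(Apis,(Hylobates,Triticum)))),(Cuon,Abies))),((Canis,Panthera,(Picea,Drosophila)),Raphanus)).
That clade contains 17 terminal taxa: Abies, Apis, Avena, Canis, Cuon, Drosophila, Escherichia, Hylobates, Lynx, Musca, Nyctereutes, Panthera, Picea, Pongo, Raphanus, Sorghum, Triticum.

17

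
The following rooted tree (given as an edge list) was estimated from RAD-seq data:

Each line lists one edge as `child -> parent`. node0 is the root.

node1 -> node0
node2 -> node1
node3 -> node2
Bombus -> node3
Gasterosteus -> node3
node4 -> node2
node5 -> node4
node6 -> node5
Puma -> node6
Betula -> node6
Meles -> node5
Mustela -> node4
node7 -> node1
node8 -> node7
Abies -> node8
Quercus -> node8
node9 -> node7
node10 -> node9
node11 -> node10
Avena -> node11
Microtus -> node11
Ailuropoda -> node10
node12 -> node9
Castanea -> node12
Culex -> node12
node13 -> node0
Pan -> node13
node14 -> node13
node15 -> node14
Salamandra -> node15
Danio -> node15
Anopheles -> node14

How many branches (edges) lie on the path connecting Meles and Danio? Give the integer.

9

The MRCA of Meles and Danio is the root of the tree.
From Meles up to that node: 5 branches. From Danio up to the same node: 4 branches. Total: 5 + 4 = 9.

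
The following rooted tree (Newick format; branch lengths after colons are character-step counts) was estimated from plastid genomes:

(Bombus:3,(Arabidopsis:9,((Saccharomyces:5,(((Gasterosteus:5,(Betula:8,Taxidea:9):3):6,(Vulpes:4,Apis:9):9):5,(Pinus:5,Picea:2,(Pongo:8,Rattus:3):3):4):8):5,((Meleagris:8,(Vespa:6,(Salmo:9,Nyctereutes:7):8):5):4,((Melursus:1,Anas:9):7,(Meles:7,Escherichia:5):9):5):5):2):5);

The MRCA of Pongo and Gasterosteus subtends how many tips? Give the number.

The MRCA of Pongo and Gasterosteus is the node subtending (((Gasterosteus,(Betula,Taxidea)),(Vulpes,Apis)),(Pinus,Picea,(Pongo,Rattus))).
That clade contains 9 terminal taxa: Apis, Betula, Gasterosteus, Picea, Pinus, Pongo, Rattus, Taxidea, Vulpes.

9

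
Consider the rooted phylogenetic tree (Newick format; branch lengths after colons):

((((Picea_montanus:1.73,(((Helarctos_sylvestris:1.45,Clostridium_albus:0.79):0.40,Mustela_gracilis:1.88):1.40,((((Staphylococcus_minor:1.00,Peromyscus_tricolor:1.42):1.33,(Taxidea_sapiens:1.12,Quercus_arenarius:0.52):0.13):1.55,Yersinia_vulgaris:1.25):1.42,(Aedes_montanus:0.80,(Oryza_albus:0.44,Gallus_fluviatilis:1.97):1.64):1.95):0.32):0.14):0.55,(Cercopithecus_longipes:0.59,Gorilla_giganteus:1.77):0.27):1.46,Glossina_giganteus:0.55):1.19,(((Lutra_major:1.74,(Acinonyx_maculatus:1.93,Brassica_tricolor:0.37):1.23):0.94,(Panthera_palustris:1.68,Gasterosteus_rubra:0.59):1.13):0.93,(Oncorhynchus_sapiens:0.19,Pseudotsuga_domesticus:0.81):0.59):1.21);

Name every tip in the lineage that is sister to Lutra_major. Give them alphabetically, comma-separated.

Lutra_major attaches to the tree at the node subtending (Lutra_major,(Acinonyx_maculatus,Brassica_tricolor)).
The other lineage descending from that same node — the sister group — is (Acinonyx_maculatus,Brassica_tricolor); its 2 tips in alphabetical order are the answer.

Acinonyx_maculatus, Brassica_tricolor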